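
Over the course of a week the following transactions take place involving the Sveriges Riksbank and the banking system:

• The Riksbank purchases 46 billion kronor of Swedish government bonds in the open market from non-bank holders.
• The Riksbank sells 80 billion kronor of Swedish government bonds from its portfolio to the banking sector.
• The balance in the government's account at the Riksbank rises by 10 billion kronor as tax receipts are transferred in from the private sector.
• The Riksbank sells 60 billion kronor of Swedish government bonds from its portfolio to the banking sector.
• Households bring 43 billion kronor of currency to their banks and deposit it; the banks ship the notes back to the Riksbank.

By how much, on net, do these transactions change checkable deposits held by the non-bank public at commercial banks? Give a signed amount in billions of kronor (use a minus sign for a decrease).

Asset purchase (from non-banks) 46 billion kronor: non-bank counterparties' bank balances rise → +46B.
OMO sale (to banks) 80 billion kronor: the counterparty is a bank, so public deposits are unchanged → 0.
Government account inflow 10 billion kronor: non-bank counterparties' bank balances fall → −10B.
OMO sale (to banks) 60 billion kronor: the counterparty is a bank, so public deposits are unchanged → 0.
Currency deposit 43 billion kronor: non-bank counterparties' bank balances rise → +43B.
Net: 46 + 0 − 10 + 0 + 43 = +79 billion.

+79 billion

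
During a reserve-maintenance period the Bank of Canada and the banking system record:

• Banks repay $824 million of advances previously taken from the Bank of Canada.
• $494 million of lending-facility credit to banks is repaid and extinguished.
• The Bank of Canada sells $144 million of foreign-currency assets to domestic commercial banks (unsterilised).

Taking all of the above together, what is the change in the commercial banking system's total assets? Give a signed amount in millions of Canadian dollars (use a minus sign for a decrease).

-$1318 million

Discount-window repayment $824 million: bank balance sheets shrink → −$824M.
Discount-window repayment $494 million: bank balance sheets shrink → −$494M.
FX sale $144 million: just an asset swap on bank balance sheets → 0.
Net: −824 − 494 + 0 = -$1318 million.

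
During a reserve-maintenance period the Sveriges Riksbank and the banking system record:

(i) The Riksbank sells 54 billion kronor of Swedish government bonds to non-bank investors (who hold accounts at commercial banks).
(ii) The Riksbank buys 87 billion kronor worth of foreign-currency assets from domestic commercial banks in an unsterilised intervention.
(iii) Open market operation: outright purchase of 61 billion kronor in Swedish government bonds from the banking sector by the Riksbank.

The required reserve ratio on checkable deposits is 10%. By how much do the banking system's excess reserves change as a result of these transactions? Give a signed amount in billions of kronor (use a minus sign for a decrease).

Asset sale (to non-banks) 54 billion kronor: reserves −54B, deposits −54B.
FX purchase 87 billion kronor: reserves +87B, deposits 0.
OMO purchase (from banks) 61 billion kronor: reserves +61B, deposits 0.
Totals: Δreserves = +94B, Δdeposits = −54B.
Δrequired reserves = 10% × −54B = −5.4B.
Δexcess reserves = Δreserves − Δrequired = +94B − (−5.4B) = +99.4 billion.

+99.4 billion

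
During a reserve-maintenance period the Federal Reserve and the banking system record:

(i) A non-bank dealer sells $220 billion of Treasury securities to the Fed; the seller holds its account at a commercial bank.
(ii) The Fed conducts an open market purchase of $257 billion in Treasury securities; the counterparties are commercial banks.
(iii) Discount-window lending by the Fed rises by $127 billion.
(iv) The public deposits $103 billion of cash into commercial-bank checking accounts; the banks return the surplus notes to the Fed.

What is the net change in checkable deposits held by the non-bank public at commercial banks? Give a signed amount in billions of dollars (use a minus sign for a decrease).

Fed balance sheet:
  Assets:      Securities +$477B, Loans to banks +$127B
  Liabilities: Bank reserves +$707B, Currency in circulation −$103B
Commercial banking system:
  Assets:      Reserves at CB +$707B, Securities −$257B
  Liabilities: Checkable deposits +$323B, Borrowings from CB +$127B
So the change in checkable deposits held by the non-bank public at commercial banks is +$323 billion.

+$323 billion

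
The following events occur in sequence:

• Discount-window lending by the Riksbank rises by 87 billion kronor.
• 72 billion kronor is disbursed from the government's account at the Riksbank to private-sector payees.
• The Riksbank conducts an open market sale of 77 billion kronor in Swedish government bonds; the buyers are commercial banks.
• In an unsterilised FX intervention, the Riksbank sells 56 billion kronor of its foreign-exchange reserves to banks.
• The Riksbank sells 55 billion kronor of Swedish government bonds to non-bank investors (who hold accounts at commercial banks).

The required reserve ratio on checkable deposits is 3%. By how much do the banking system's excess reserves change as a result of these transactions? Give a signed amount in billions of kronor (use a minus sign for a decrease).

-29.51 billion

Discount-window loan 87 billion kronor: reserves +87B, deposits 0.
Government spending 72 billion kronor: reserves +72B, deposits +72B.
OMO sale (to banks) 77 billion kronor: reserves −77B, deposits 0.
FX sale 56 billion kronor: reserves −56B, deposits 0.
Asset sale (to non-banks) 55 billion kronor: reserves −55B, deposits −55B.
Totals: Δreserves = −29B, Δdeposits = +17B.
Δrequired reserves = 3% × +17B = +0.51B.
Δexcess reserves = Δreserves − Δrequired = −29B − (+0.51B) = -29.51 billion.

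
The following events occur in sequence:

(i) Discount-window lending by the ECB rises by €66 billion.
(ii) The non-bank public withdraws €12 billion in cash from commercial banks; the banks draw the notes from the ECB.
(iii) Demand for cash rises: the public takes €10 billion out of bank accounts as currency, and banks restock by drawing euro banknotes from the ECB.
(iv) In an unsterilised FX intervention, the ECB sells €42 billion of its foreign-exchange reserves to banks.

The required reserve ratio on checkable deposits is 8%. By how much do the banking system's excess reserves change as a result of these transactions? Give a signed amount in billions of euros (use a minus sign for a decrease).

Discount-window loan €66 billion: reserves +€66B, deposits 0.
Currency withdrawal €12 billion: reserves −€12B, deposits −€12B.
Currency withdrawal €10 billion: reserves −€10B, deposits −€10B.
FX sale €42 billion: reserves −€42B, deposits 0.
Totals: Δreserves = +€2B, Δdeposits = −€22B.
Δrequired reserves = 8% × −€22B = −€1.76B.
Δexcess reserves = Δreserves − Δrequired = +€2B − (−€1.76B) = +€3.76 billion.

+€3.76 billion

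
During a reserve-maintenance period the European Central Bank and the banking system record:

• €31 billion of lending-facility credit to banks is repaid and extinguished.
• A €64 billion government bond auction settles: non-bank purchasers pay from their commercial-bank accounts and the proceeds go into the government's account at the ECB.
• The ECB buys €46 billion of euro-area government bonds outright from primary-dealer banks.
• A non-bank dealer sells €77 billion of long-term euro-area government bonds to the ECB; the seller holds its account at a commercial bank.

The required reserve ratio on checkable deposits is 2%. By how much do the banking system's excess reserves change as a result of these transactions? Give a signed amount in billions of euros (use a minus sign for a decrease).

+€27.74 billion

Discount-window repayment €31 billion: reserves −€31B, deposits 0.
Government account inflow €64 billion: reserves −€64B, deposits −€64B.
OMO purchase (from banks) €46 billion: reserves +€46B, deposits 0.
Asset purchase (from non-banks) €77 billion: reserves +€77B, deposits +€77B.
Totals: Δreserves = +€28B, Δdeposits = +€13B.
Δrequired reserves = 2% × +€13B = +€0.26B.
Δexcess reserves = Δreserves − Δrequired = +€28B − (+€0.26B) = +€27.74 billion.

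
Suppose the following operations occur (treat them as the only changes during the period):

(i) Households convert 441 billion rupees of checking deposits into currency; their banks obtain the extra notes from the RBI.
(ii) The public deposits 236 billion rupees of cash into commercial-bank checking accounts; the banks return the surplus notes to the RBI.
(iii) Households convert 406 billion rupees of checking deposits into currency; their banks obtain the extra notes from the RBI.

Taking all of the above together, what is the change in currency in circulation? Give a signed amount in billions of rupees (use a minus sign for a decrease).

+611 billion

Currency withdrawal 441 billion rupees: notes leave the central bank → +441B.
Currency deposit 236 billion rupees: notes return to the central bank → −236B.
Currency withdrawal 406 billion rupees: notes leave the central bank → +406B.
Net: 441 − 236 + 406 = +611 billion.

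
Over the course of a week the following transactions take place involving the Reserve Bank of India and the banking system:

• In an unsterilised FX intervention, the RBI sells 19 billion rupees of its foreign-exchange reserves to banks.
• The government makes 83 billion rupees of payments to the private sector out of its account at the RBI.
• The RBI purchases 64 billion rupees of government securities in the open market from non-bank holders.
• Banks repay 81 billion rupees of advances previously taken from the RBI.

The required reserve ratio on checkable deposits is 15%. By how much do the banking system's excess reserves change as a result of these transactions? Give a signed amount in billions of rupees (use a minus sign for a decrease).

+24.95 billion

FX sale 19 billion rupees: reserves −19B, deposits 0.
Government spending 83 billion rupees: reserves +83B, deposits +83B.
Asset purchase (from non-banks) 64 billion rupees: reserves +64B, deposits +64B.
Discount-window repayment 81 billion rupees: reserves −81B, deposits 0.
Totals: Δreserves = +47B, Δdeposits = +147B.
Δrequired reserves = 15% × +147B = +22.05B.
Δexcess reserves = Δreserves − Δrequired = +47B − (+22.05B) = +24.95 billion.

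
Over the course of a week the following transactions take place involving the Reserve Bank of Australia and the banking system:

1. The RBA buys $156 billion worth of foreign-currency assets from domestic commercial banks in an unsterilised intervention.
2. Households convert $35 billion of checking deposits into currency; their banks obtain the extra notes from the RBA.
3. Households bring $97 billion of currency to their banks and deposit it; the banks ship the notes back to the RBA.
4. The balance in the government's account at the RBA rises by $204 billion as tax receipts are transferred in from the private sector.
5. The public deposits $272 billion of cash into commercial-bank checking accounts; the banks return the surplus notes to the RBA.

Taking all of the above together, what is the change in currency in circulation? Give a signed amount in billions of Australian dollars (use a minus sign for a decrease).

-$334 billion

RBA balance sheet:
  Assets:      Foreign assets +$156B
  Liabilities: Bank reserves +$286B, Currency in circulation −$334B, Government deposits +$204B
So the change in currency in circulation is -$334 billion.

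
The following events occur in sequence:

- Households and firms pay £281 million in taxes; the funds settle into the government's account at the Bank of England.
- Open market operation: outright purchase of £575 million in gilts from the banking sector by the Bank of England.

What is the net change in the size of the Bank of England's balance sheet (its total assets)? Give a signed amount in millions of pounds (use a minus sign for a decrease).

+£575 million

Bank of England balance sheet:
  Assets:      Securities +£575M
  Liabilities: Bank reserves +£294M, Government deposits +£281M
Commercial banking system:
  Assets:      Reserves at CB +£294M, Securities −£575M
  Liabilities: Checkable deposits −£281M
Change in total Bank of England assets = +£575 million.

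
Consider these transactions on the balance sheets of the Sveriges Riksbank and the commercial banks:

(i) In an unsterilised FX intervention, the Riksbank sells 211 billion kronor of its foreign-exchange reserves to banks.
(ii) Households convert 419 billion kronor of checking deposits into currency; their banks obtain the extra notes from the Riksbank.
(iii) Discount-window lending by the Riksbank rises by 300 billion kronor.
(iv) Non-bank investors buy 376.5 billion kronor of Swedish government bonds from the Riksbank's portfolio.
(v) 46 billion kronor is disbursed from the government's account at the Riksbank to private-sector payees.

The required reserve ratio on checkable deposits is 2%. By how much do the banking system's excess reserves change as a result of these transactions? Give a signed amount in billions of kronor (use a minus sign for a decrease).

-645.51 billion

FX sale 211 billion kronor: reserves −211B, deposits 0.
Currency withdrawal 419 billion kronor: reserves −419B, deposits −419B.
Discount-window loan 300 billion kronor: reserves +300B, deposits 0.
Asset sale (to non-banks) 376.5 billion kronor: reserves −376.5B, deposits −376.5B.
Government spending 46 billion kronor: reserves +46B, deposits +46B.
Totals: Δreserves = −660.5B, Δdeposits = −749.5B.
Δrequired reserves = 2% × −749.5B = −14.99B.
Δexcess reserves = Δreserves − Δrequired = −660.5B − (−14.99B) = -645.51 billion.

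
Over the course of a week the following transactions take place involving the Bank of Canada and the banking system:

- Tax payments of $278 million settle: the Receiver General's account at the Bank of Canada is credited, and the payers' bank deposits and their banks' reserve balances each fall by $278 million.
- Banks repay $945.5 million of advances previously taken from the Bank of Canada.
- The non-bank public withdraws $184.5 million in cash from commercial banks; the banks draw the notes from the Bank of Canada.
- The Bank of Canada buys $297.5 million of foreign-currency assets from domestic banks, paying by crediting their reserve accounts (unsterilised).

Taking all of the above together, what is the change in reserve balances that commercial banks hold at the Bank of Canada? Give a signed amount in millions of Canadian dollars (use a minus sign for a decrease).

Bank of Canada balance sheet:
  Assets:      Loans to banks −$945.5M, Foreign assets +$297.5M
  Liabilities: Bank reserves −$1110.5M, Currency in circulation +$184.5M, Government deposits +$278M
So the change in reserve balances that commercial banks hold at the Bank of Canada is -$1110.5 million.

-$1110.5 million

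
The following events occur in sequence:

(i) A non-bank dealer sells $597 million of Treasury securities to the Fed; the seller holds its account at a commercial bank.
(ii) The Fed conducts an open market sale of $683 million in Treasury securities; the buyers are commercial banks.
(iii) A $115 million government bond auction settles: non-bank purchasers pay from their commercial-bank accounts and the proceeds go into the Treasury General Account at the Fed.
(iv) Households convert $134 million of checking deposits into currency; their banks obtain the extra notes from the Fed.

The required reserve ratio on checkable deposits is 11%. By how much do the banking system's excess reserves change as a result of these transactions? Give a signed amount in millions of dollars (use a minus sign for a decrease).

-$373.28 million

Asset purchase (from non-banks) $597 million: reserves +$597M, deposits +$597M.
OMO sale (to banks) $683 million: reserves −$683M, deposits 0.
Government account inflow $115 million: reserves −$115M, deposits −$115M.
Currency withdrawal $134 million: reserves −$134M, deposits −$134M.
Totals: Δreserves = −$335M, Δdeposits = +$348M.
Δrequired reserves = 11% × +$348M = +$38.28M.
Δexcess reserves = Δreserves − Δrequired = −$335M − (+$38.28M) = -$373.28 million.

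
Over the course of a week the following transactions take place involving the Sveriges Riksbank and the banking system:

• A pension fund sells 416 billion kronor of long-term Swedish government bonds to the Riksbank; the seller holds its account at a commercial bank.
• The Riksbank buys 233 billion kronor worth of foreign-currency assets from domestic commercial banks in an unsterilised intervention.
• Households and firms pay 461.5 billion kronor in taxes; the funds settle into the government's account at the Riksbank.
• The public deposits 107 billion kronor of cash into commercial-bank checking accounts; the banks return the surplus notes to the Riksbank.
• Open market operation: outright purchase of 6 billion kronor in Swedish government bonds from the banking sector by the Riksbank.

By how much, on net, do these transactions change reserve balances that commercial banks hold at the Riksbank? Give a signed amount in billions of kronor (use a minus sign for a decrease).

+300.5 billion

Asset purchase (from non-banks) 416 billion kronor: the Riksbank pays by crediting reserve accounts → +416B.
FX purchase 233 billion kronor: the Riksbank pays by crediting reserve accounts → +233B.
Government account inflow 461.5 billion kronor: funds move from bank reserves into the government account → −461.5B.
Currency deposit 107 billion kronor: returned notes are swapped for reserve credit → +107B.
OMO purchase (from banks) 6 billion kronor: the Riksbank pays by crediting reserve accounts → +6B.
Net: 416 + 233 − 461.5 + 107 + 6 = +300.5 billion.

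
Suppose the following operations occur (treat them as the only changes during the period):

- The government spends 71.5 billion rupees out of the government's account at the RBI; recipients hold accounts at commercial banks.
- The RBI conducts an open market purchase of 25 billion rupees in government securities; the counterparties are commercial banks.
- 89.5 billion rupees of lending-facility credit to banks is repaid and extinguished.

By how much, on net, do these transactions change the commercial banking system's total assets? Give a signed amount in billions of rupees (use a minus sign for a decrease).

-18 billion

Government spending 71.5 billion rupees: bank balance sheets expand → +71.5B.
OMO purchase (from banks) 25 billion rupees: just an asset swap on bank balance sheets → 0.
Discount-window repayment 89.5 billion rupees: bank balance sheets shrink → −89.5B.
Net: 71.5 + 0 − 89.5 = -18 billion.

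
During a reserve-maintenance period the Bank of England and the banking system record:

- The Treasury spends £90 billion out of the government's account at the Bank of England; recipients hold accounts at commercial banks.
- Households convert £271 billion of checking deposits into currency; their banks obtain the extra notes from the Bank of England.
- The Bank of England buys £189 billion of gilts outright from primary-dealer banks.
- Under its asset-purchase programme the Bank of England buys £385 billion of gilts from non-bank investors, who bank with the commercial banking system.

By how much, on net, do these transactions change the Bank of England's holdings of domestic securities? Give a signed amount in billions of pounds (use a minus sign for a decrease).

+£574 billion

Government spending £90 billion: the Bank of England's securities portfolio is untouched → 0.
Currency withdrawal £271 billion: the Bank of England's securities portfolio is untouched → 0.
OMO purchase (from banks) £189 billion: securities added to the Bank of England's portfolio → +£189B.
Asset purchase (from non-banks) £385 billion: securities added to the Bank of England's portfolio → +£385B.
Net: 0 + 0 + 189 + 385 = +£574 billion.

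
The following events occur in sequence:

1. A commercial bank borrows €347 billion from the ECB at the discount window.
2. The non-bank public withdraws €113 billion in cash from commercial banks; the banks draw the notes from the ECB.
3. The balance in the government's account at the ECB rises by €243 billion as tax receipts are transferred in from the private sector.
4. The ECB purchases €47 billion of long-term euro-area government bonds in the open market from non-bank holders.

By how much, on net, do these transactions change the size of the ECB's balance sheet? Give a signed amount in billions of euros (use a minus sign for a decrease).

ECB balance sheet:
  Assets:      Securities +€47B, Loans to banks +€347B
  Liabilities: Bank reserves +€38B, Currency in circulation +€113B, Government deposits +€243B
Change in total ECB assets = +€394 billion.

+€394 billion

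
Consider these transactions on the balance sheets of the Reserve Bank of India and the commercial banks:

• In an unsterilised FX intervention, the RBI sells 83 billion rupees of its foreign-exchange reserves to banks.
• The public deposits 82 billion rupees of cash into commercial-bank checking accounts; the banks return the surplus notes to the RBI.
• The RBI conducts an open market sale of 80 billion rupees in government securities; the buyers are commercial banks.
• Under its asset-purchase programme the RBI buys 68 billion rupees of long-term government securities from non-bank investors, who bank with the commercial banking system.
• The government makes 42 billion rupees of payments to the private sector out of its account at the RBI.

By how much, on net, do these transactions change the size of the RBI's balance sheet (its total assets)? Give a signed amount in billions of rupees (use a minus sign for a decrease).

FX sale 83 billion rupees: an RBI asset is shed → −83B.
Currency deposit 82 billion rupees: only the composition of liabilities changes → 0.
OMO sale (to banks) 80 billion rupees: an RBI asset is shed → −80B.
Asset purchase (from non-banks) 68 billion rupees: an RBI asset is acquired → +68B.
Government spending 42 billion rupees: only the composition of liabilities changes → 0.
Net: −83 + 0 − 80 + 68 + 0 = -95 billion.

-95 billion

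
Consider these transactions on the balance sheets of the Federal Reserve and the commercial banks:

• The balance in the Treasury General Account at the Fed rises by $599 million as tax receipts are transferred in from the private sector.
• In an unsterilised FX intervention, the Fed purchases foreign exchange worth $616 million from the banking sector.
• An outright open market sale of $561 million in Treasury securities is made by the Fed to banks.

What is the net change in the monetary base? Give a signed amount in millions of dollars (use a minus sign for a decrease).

Fed balance sheet:
  Assets:      Securities −$561M, Foreign assets +$616M
  Liabilities: Bank reserves −$544M, Government deposits +$599M
Monetary base = currency + reserves: 0 + (−$544M) = -$544 million.

-$544 million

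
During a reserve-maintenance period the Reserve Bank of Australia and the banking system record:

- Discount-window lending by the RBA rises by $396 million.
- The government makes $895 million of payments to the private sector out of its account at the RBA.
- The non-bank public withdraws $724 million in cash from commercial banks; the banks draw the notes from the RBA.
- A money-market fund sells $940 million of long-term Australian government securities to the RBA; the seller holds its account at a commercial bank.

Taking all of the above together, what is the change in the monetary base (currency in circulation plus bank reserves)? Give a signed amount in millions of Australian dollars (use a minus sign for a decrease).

+$2231 million

Discount-window loan $396 million: RBA balance sheet expands → +$396M.
Government spending $895 million: a non-base liability converts back to reserves → +$895M.
Currency withdrawal $724 million: just a shift between currency and reserves — both are base money → 0.
Asset purchase (from non-banks) $940 million: RBA balance sheet expands → +$940M.
Net: 396 + 895 + 0 + 940 = +$2231 million.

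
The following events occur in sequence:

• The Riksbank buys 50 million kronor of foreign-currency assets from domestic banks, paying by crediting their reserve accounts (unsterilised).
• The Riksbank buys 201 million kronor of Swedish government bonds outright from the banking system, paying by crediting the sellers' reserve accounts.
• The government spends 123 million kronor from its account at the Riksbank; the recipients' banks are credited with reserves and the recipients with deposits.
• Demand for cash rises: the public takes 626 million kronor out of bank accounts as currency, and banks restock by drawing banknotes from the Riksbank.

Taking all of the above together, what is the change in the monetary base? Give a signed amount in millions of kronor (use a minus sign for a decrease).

Riksbank balance sheet:
  Assets:      Securities +201M, Foreign assets +50M
  Liabilities: Bank reserves −252M, Currency in circulation +626M, Government deposits −123M
Monetary base = currency + reserves: +626M + (−252M) = +374 million.

+374 million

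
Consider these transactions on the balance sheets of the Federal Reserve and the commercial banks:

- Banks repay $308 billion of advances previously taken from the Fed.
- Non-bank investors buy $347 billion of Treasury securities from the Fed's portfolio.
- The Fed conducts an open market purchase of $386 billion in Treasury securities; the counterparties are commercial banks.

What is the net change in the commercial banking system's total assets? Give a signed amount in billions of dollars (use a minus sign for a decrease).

Fed balance sheet:
  Assets:      Securities +$39B, Loans to banks −$308B
  Liabilities: Bank reserves −$269B
Commercial banking system:
  Assets:      Reserves at CB −$269B, Securities −$386B
  Liabilities: Checkable deposits −$347B, Borrowings from CB −$308B
Change in total bank assets = -$655 billion.

-$655 billion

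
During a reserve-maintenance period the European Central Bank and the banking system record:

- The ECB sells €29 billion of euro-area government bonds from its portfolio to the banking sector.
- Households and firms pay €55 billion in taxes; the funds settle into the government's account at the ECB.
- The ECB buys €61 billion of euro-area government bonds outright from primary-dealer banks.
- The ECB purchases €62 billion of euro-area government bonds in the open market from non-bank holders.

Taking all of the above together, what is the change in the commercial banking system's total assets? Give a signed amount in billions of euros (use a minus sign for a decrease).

OMO sale (to banks) €29 billion: just an asset swap on bank balance sheets → 0.
Government account inflow €55 billion: bank balance sheets shrink → −€55B.
OMO purchase (from banks) €61 billion: just an asset swap on bank balance sheets → 0.
Asset purchase (from non-banks) €62 billion: bank balance sheets expand → +€62B.
Net: 0 − 55 + 0 + 62 = +€7 billion.

+€7 billion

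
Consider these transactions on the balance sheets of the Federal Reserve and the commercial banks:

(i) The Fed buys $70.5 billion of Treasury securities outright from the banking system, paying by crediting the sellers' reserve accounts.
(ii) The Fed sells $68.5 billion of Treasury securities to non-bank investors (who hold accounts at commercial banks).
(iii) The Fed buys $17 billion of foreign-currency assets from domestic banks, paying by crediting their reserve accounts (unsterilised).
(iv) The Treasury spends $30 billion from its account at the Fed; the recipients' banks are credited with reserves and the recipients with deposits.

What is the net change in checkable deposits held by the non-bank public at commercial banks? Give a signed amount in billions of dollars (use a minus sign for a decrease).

-$38.5 billion

Fed balance sheet:
  Assets:      Securities +$2B, Foreign assets +$17B
  Liabilities: Bank reserves +$49B, Government deposits −$30B
Commercial banking system:
  Assets:      Reserves at CB +$49B, Securities −$70.5B, Foreign assets −$17B
  Liabilities: Checkable deposits −$38.5B
So the change in checkable deposits held by the non-bank public at commercial banks is -$38.5 billion.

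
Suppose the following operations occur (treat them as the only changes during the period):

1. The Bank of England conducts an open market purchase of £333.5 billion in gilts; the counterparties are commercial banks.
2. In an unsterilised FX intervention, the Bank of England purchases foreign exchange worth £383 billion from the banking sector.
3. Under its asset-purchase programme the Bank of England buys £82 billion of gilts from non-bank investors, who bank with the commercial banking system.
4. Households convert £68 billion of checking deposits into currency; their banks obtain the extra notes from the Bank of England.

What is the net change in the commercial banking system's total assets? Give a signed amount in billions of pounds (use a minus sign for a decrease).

+£14 billion

OMO purchase (from banks) £333.5 billion: just an asset swap on bank balance sheets → 0.
FX purchase £383 billion: just an asset swap on bank balance sheets → 0.
Asset purchase (from non-banks) £82 billion: bank balance sheets expand → +£82B.
Currency withdrawal £68 billion: bank balance sheets shrink → −£68B.
Net: 0 + 0 + 82 − 68 = +£14 billion.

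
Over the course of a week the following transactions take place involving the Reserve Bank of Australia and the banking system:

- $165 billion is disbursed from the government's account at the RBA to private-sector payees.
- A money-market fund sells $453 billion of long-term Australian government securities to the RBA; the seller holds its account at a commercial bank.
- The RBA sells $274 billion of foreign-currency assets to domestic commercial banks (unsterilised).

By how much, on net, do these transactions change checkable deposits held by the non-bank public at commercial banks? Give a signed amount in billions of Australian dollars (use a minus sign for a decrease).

+$618 billion

RBA balance sheet:
  Assets:      Securities +$453B, Foreign assets −$274B
  Liabilities: Bank reserves +$344B, Government deposits −$165B
Commercial banking system:
  Assets:      Reserves at CB +$344B, Foreign assets +$274B
  Liabilities: Checkable deposits +$618B
So the change in checkable deposits held by the non-bank public at commercial banks is +$618 billion.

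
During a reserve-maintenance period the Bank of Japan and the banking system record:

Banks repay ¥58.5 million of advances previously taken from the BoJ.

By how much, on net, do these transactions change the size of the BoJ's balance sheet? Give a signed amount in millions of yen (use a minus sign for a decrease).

Discount-window repayment ¥58.5 million: a BoJ asset is shed → −¥58.5M.

-¥58.5 million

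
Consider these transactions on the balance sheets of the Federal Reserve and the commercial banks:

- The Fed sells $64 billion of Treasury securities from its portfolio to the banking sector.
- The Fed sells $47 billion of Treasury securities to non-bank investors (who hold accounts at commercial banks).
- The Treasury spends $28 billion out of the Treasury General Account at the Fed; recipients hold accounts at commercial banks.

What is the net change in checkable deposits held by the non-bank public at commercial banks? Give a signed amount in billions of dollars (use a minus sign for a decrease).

-$19 billion

Fed balance sheet:
  Assets:      Securities −$111B
  Liabilities: Bank reserves −$83B, Government deposits −$28B
Commercial banking system:
  Assets:      Reserves at CB −$83B, Securities +$64B
  Liabilities: Checkable deposits −$19B
So the change in checkable deposits held by the non-bank public at commercial banks is -$19 billion.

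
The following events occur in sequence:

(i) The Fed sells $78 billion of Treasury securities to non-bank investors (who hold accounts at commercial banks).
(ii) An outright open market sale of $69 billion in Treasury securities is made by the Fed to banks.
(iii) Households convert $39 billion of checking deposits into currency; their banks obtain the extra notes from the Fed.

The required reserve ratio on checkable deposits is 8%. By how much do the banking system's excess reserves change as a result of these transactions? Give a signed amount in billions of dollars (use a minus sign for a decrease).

-$176.64 billion

Asset sale (to non-banks) $78 billion: reserves −$78B, deposits −$78B.
OMO sale (to banks) $69 billion: reserves −$69B, deposits 0.
Currency withdrawal $39 billion: reserves −$39B, deposits −$39B.
Totals: Δreserves = −$186B, Δdeposits = −$117B.
Δrequired reserves = 8% × −$117B = −$9.36B.
Δexcess reserves = Δreserves − Δrequired = −$186B − (−$9.36B) = -$176.64 billion.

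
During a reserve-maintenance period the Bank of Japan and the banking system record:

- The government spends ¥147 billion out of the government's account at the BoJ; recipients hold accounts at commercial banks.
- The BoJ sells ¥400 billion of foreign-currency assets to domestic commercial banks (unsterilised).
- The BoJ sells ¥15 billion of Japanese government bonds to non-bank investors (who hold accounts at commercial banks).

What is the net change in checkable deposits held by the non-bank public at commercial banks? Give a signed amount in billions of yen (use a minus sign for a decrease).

BoJ balance sheet:
  Assets:      Securities −¥15B, Foreign assets −¥400B
  Liabilities: Bank reserves −¥268B, Government deposits −¥147B
Commercial banking system:
  Assets:      Reserves at CB −¥268B, Foreign assets +¥400B
  Liabilities: Checkable deposits +¥132B
So the change in checkable deposits held by the non-bank public at commercial banks is +¥132 billion.

+¥132 billion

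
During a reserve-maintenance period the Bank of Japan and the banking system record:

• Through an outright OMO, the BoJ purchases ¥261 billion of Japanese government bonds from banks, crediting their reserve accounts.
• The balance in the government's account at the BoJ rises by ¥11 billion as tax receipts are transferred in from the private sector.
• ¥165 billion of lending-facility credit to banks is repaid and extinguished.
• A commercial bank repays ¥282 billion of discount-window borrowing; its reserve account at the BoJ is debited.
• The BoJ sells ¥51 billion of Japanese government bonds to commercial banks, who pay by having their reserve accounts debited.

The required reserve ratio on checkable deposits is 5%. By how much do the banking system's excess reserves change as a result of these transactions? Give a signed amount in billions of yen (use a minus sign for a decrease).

OMO purchase (from banks) ¥261 billion: reserves +¥261B, deposits 0.
Government account inflow ¥11 billion: reserves −¥11B, deposits −¥11B.
Discount-window repayment ¥165 billion: reserves −¥165B, deposits 0.
Discount-window repayment ¥282 billion: reserves −¥282B, deposits 0.
OMO sale (to banks) ¥51 billion: reserves −¥51B, deposits 0.
Totals: Δreserves = −¥248B, Δdeposits = −¥11B.
Δrequired reserves = 5% × −¥11B = −¥0.55B.
Δexcess reserves = Δreserves − Δrequired = −¥248B − (−¥0.55B) = -¥247.45 billion.

-¥247.45 billion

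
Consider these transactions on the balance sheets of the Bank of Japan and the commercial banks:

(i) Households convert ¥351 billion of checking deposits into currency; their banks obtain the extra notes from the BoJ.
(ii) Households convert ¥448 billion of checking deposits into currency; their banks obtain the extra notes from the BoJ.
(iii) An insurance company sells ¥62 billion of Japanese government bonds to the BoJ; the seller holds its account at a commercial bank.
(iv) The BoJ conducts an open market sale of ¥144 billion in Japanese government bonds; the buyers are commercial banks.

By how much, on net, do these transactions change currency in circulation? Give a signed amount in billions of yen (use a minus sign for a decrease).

+¥799 billion

Currency withdrawal ¥351 billion: notes leave the central bank → +¥351B.
Currency withdrawal ¥448 billion: notes leave the central bank → +¥448B.
Asset purchase (from non-banks) ¥62 billion: no currency enters or leaves circulation → 0.
OMO sale (to banks) ¥144 billion: no currency enters or leaves circulation → 0.
Net: 351 + 448 + 0 + 0 = +¥799 billion.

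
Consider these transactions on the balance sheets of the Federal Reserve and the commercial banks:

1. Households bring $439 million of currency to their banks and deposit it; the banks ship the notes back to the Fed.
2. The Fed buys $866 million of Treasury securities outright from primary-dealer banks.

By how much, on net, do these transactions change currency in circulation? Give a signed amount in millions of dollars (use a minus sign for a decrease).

Fed balance sheet:
  Assets:      Securities +$866M
  Liabilities: Bank reserves +$1305M, Currency in circulation −$439M
Commercial banking system:
  Assets:      Reserves at CB +$1305M, Securities −$866M
  Liabilities: Checkable deposits +$439M
So the change in currency in circulation is -$439 million.

-$439 million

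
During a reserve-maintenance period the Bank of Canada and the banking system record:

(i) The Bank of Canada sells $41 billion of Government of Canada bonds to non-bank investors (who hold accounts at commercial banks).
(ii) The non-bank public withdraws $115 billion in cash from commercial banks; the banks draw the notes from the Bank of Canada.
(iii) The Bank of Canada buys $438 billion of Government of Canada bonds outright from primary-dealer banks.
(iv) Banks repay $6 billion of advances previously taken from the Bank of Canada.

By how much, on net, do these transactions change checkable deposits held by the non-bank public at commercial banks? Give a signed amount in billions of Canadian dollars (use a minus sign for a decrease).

Asset sale (to non-banks) $41 billion: non-bank counterparties' bank balances fall → −$41B.
Currency withdrawal $115 billion: non-bank counterparties' bank balances fall → −$115B.
OMO purchase (from banks) $438 billion: the counterparty is a bank, so public deposits are unchanged → 0.
Discount-window repayment $6 billion: the counterparty is a bank, so public deposits are unchanged → 0.
Net: −41 − 115 + 0 + 0 = -$156 billion.

-$156 billion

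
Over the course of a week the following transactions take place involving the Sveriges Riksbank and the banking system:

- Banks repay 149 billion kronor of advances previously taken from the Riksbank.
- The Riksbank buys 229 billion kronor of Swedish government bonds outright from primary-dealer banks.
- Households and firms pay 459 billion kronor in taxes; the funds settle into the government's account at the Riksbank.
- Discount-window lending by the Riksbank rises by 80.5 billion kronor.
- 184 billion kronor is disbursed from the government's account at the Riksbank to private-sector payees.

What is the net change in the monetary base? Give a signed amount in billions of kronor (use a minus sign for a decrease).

Riksbank balance sheet:
  Assets:      Securities +229B, Loans to banks −68.5B
  Liabilities: Bank reserves −114.5B, Government deposits +275B
Commercial banking system:
  Assets:      Reserves at CB −114.5B, Securities −229B
  Liabilities: Checkable deposits −275B, Borrowings from CB −68.5B
Monetary base = currency + reserves: 0 + (−114.5B) = -114.5 billion.

-114.5 billion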